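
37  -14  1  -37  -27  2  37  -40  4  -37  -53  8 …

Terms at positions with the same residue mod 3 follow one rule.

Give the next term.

37

Read the sequence 3 terms at a time; column i is its own pattern.
Stream A is 37, -37, 37, -37, which is the oscillation 37·(−1)^(n+1).
Stream B is -14, -27, -40, -53, which is linear: a_n = -1 − 13·n.
Stream C is 1, 2, 4, 8, which is successive powers of 2.
Position 13 → stream A, term 5 = 37.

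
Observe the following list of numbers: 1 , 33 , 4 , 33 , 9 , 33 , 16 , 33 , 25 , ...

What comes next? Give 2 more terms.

33, 36

Positions 1, 3, 5, … form one subsequence and positions 2, 4, 6, … form another.
Subsequence A: 1, 4, 9, 16, 25. Perfect squares starting at 1².
Subsequence B: 33, 33, 33, 33. Always 33.
The 10th slot belongs to subsequence B; its 5th term is 33.
Term 11 comes from subsequence A (its 6th entry): 36.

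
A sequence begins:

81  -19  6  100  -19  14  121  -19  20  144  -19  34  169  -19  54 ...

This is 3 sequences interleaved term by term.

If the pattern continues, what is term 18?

88

Split by position mod 3: positions 1, 4, 7, … form one track, and each other residue class forms its own.
Track A: 81, 100, 121, 144, 169. Consecutive squares n² from n = 9.
Track B: -19, -19, -19, -19, -19. Constant -19.
Track C: 6, 14, 20, 34, 54. Fibonacci-style (each term is the sum of the two before it).
Position 18 falls in track C as its term 6, giving 88.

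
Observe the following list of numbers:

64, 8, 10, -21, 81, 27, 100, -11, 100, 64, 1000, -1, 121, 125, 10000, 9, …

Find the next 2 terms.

Taking every 4th term gives 4 separate tracks.
Subsequence A: 64, 81, 100, 121 (the squares 8², 9², 10², …).
Subsequence B: 8, 27, 64, 125 (the cubes 2³, 3³, 4³, …).
Subsequence C: 10, 100, 1000, 10000 (powers 10^1, 10^2, 10^3, …).
Subsequence D: -21, -11, -1, 9 (adding 10 each time).
Position 17 → subsequence A, term 5 = 144.
Position 18 → subsequence B, term 5 = 216.

144, 216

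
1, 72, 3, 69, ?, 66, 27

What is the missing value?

The terms cycle through 2 interleaved subsequences.
Stream A: 1, 3, ?, 27 — successive powers of 3.
Stream B: 72, 69, 66 — linear: a_n = 75 − 3·n.
Filling stream A at index 3 by its rule yields 9.

9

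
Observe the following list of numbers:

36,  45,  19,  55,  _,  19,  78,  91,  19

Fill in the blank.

66

The slot pattern repeats as AAB (period 3), so there are 2 interleaved tracks.
Track A: 36, 45, 55, ?, 78, 91. The triangular numbers T_8, T_9, ….
Track B: 19, 19, 19. Always 19.
Filling track A at index 4 by its rule yields 66.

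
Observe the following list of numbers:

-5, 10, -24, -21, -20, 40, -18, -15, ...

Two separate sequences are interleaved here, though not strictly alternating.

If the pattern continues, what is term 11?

-12

Positions follow the repeating pattern AABB; grouping by letter gives 2 tracks.
Track A: -5, 10, -20, 40 — geometric, ×-2 each step.
Track B: -24, -21, -18, -15 — arithmetic with common difference +3.
Position 11 → track B, term 5 = -12.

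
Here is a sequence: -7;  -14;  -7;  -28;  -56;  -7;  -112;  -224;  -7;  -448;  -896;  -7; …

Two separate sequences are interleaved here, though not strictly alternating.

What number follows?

Reading positions in blocks of 3 reveals the pattern AAB — 2 tracks woven together.
Stream A: -7, -14, -28, -56, -112, -224, -448, -896 — a geometric progression (common ratio 2).
Stream B: -7, -7, -7, -7 — constant -7.
Position 13 → stream A, term 9 = -1792.

-1792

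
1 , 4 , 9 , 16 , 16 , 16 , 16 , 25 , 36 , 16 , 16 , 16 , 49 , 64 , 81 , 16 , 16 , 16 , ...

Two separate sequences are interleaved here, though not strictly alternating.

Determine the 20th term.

121

Positions follow the repeating pattern AAABBB; grouping by letter gives 2 tracks.
Stream A: 1, 4, 9, 16, 25, 36, 49, 64, 81 — the squares 1², 2², 3², ….
Stream B: 16, 16, 16, 16, 16, 16, 16, 16, 16 — always 16.
Position 20 falls in stream A as its term 11, giving 121.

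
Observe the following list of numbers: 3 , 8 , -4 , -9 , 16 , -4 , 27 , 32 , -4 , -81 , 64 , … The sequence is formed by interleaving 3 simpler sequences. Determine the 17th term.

Split by position mod 3: positions 1, 4, 7, … form one track, and each other residue class forms its own.
Subsequence A = 3, -9, 27, -81: geometric with ratio -3.
Subsequence B = 8, 16, 32, 64: successive powers of 2.
Subsequence C = -4, -4, -4: constant -4.
Term 17 comes from subsequence B (its 6th entry): 256.

256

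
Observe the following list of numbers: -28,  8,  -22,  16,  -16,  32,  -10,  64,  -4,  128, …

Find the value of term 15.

Positions 1, 3, 5, … form one subsequence and positions 2, 4, 6, … form another.
Stream A: -28, -22, -16, -10, -4 (arithmetic, step +6).
Stream B: 8, 16, 32, 64, 128 (powers 2^3, 2^4, 2^5, …).
The 15th slot belongs to stream A; its 8th term is 14.

14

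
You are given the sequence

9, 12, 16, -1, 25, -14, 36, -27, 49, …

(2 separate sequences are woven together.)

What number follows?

-40

Split by position mod 2 into 2 tracks.
Subsequence A: 9, 16, 25, 36, 49. The squares 3², 4², 5², ….
Subsequence B: 12, -1, -14, -27. Subtracting 13 each time.
Position 10 → subsequence B, term 5 = -40.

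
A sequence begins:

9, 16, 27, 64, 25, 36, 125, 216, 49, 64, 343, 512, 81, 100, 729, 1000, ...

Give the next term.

121

Positions follow the repeating pattern AABB; grouping by letter gives 2 tracks.
Subsequence A: 9, 16, 25, 36, 49, 64, 81, 100 — perfect squares starting at 3².
Subsequence B: 27, 64, 125, 216, 343, 512, 729, 1000 — consecutive cubes n³ from n = 3.
Term 17 comes from subsequence A (its 9th entry): 121.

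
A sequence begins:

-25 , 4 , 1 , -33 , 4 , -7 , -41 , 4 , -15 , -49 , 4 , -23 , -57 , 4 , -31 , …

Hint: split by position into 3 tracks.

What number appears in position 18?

The terms cycle through 3 interleaved subsequences.
Stream A is -25, -33, -41, -49, -57, which is arithmetic with common difference −8.
Stream B is 4, 4, 4, 4, 4, which is constant 4.
Stream C is 1, -7, -15, -23, -31, which is arithmetic with common difference −8.
Position 18 → stream C, term 6 = -39.

-39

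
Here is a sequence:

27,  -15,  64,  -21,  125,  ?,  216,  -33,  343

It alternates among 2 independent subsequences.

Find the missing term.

-27

The terms cycle through 2 interleaved subsequences.
Track A is 27, 64, 125, 216, 343, which is perfect cubes starting at 3³.
Track B is -15, -21, ?, -33, which is subtracting 6 each time.
Track B's pattern makes the blank -27.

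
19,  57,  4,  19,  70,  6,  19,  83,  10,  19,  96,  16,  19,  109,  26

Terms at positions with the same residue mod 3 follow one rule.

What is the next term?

19

The terms cycle through 3 interleaved subsequences.
Subsequence A: 19, 19, 19, 19, 19 — constant 19.
Subsequence B: 57, 70, 83, 96, 109 — linear: a_n = 44 + 13·n.
Subsequence C: 4, 6, 10, 16, 26 — a Fibonacci-like recurrence a_n = a_{n-1} + a_{n-2}.
Position 16 → subsequence A, term 6 = 19.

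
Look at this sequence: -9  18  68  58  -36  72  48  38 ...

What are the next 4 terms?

-144, 288, 28, 18

Positions follow the repeating pattern AABB; grouping by letter gives 2 tracks.
Track A is -9, 18, -36, 72, which is multiplying by -2 each time.
Track B is 68, 58, 48, 38, which is arithmetic, step −10.
Position 9 → track A, term 5 = -144.
Term 10 comes from track A (its 6th entry): 288.
Position 11 → track B, term 5 = 28.
Position 12 falls in track B as its term 6, giving 18.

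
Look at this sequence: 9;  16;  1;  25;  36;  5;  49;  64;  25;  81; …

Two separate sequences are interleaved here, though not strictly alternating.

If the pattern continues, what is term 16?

169

Reading positions in blocks of 3 reveals the pattern AAB — 2 tracks woven together.
Subsequence A: 9, 16, 25, 36, 49, 64, 81. The squares 3², 4², 5², ….
Subsequence B: 1, 5, 25. Successive powers of 5.
The 16th slot belongs to subsequence A; its 11th term is 169.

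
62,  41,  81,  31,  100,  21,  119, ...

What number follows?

The terms cycle through 2 interleaved subsequences.
Stream A = 62, 81, 100, 119: arithmetic, step +19.
Stream B = 41, 31, 21: linear: a_n = 51 − 10·n.
Position 8 falls in stream B as its term 4, giving 11.

11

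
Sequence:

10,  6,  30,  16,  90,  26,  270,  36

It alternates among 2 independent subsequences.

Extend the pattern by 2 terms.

Split by position mod 2 into 2 tracks.
Track A = 10, 30, 90, 270: geometric, ×3 each step.
Track B = 6, 16, 26, 36: arithmetic with common difference +10.
The 9th slot belongs to track A; its 5th term is 810.
The 10th slot belongs to track B; its 5th term is 46.

810, 46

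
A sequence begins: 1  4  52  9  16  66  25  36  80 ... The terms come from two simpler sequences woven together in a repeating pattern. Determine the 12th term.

94

Positions follow the repeating pattern AAB; grouping by letter gives 2 tracks.
Track A: 1, 4, 9, 16, 25, 36 — the squares 1², 2², 3², ….
Track B: 52, 66, 80 — linear: a_n = 38 + 14·n.
Term 12 comes from track B (its 4th entry): 94.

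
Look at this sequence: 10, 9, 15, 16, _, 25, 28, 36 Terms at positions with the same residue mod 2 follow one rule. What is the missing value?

The terms cycle through 2 interleaved subsequences.
Subsequence A = 10, 15, ?, 28: triangular numbers n(n+1)/2 for n = 4, 5, ….
Subsequence B = 9, 16, 25, 36: perfect squares starting at 3².
So the missing entry in subsequence A is 21.

21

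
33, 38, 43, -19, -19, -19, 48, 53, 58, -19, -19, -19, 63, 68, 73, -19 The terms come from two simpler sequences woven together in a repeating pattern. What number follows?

-19

Reading positions in blocks of 6 reveals the pattern AAABBB — 2 tracks woven together.
Subsequence A = 33, 38, 43, 48, 53, 58, 63, 68, 73: adding 5 each time.
Subsequence B = -19, -19, -19, -19, -19, -19, -19: the constant sequence -19.
The 17th slot belongs to subsequence B; its 8th term is -19.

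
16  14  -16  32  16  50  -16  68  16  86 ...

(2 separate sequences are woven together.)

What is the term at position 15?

Split by position mod 2 into 2 tracks.
Subsequence A is 16, -16, 16, -16, 16, which is alternating ±16.
Subsequence B is 14, 32, 50, 68, 86, which is arithmetic, step +18.
Position 15 → subsequence A, term 8 = -16.

-16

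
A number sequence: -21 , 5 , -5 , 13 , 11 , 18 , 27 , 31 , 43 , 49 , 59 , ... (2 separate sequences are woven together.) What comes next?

80

Split by position mod 2 into 2 tracks.
Subsequence A: -21, -5, 11, 27, 43, 59 — arithmetic with common difference +16.
Subsequence B: 5, 13, 18, 31, 49 — each term equals the sum of the previous two.
Position 12 falls in subsequence B as its term 6, giving 80.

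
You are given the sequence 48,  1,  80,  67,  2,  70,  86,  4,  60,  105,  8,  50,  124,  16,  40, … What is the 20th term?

64

Taking every 3rd term gives 3 separate tracks.
Subsequence A is 48, 67, 86, 105, 124, which is adding 19 each time.
Subsequence B is 1, 2, 4, 8, 16, which is powers 2^0, 2^1, 2^2, ….
Subsequence C is 80, 70, 60, 50, 40, which is arithmetic with common difference −10.
Position 20 falls in subsequence B as its term 7, giving 64.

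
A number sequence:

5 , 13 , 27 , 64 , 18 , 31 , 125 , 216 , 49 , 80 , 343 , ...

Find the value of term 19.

Reading positions in blocks of 4 reveals the pattern AABB — 2 tracks woven together.
Track A: 5, 13, 18, 31, 49, 80 — each term equals the sum of the previous two.
Track B: 27, 64, 125, 216, 343 — perfect cubes starting at 3³.
Position 19 → track B, term 9 = 1331.

1331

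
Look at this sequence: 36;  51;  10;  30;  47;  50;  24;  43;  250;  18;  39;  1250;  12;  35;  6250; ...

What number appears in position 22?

Split by position mod 3: positions 1, 4, 7, … form one track, and each other residue class forms its own.
Track A: 36, 30, 24, 18, 12 — arithmetic, step −6.
Track B: 51, 47, 43, 39, 35 — arithmetic with common difference −4.
Track C: 10, 50, 250, 1250, 6250 — multiplying by 5 each time.
Term 22 comes from track A (its 8th entry): -6.

-6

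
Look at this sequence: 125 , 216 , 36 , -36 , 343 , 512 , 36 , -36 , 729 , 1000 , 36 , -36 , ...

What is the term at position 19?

36

Reading positions in blocks of 4 reveals the pattern AABB — 2 tracks woven together.
Track A = 125, 216, 343, 512, 729, 1000: the cubes 5³, 6³, 7³, ….
Track B = 36, -36, 36, -36, 36, -36: the oscillation 36·(−1)^(n+1).
Position 19 → track B, term 9 = 36.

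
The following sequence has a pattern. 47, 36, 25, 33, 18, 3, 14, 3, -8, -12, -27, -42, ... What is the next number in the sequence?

Positions follow the repeating pattern AAABBB; grouping by letter gives 2 tracks.
Stream A is 47, 36, 25, 14, 3, -8, which is linear: a_n = 58 − 11·n.
Stream B is 33, 18, 3, -12, -27, -42, which is subtracting 15 each time.
The 13th slot belongs to stream A; its 7th term is -19.

-19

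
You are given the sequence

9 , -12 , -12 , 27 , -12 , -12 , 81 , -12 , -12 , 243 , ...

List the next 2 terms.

Reading positions in blocks of 3 reveals the pattern ABB — 2 tracks woven together.
Track A: 9, 27, 81, 243. Successive powers of 3.
Track B: -12, -12, -12, -12, -12, -12. The constant sequence -12.
The 11th slot belongs to track B; its 7th term is -12.
Term 12 comes from track B (its 8th entry): -12.

-12, -12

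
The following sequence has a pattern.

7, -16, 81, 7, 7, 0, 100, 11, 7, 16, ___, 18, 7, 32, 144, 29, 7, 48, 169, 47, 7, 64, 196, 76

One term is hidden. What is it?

121

Taking every 4th term gives 4 separate tracks.
Subsequence A = 7, 7, 7, 7, 7, 7: the constant sequence 7.
Subsequence B = -16, 0, 16, 32, 48, 64: adding 16 each time.
Subsequence C = 81, 100, ?, 144, 169, 196: consecutive squares n² from n = 9.
Subsequence D = 7, 11, 18, 29, 47, 76: Fibonacci-style (each term is the sum of the two before it).
The gap is subsequence C's term 3; the rule gives 121.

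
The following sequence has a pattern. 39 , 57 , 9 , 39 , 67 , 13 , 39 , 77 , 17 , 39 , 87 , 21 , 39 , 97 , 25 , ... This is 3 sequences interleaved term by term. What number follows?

The terms cycle through 3 interleaved subsequences.
Stream A: 39, 39, 39, 39, 39. Constant 39.
Stream B: 57, 67, 77, 87, 97. Adding 10 each time.
Stream C: 9, 13, 17, 21, 25. Arithmetic, step +4.
Term 16 comes from stream A (its 6th entry): 39.

39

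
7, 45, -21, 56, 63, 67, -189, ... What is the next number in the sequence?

Odd-indexed and even-indexed terms follow separate rules.
Stream A is 7, -21, 63, -189, which is multiplying by -3 each time.
Stream B is 45, 56, 67, which is adding 11 each time.
The 8th slot belongs to stream B; its 4th term is 78.

78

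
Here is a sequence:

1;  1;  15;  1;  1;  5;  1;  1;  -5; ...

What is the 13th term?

Reading positions in blocks of 3 reveals the pattern AAB — 2 tracks woven together.
Track A: 1, 1, 1, 1, 1, 1 — always 1.
Track B: 15, 5, -5 — subtracting 10 each time.
Position 13 → track A, term 9 = 1.

1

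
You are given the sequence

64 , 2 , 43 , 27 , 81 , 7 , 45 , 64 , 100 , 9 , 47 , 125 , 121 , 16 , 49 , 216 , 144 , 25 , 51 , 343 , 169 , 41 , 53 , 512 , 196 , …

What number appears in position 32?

Split by position mod 4 into 4 tracks.
Track A is 64, 81, 100, 121, 144, 169, 196, which is perfect squares starting at 8².
Track B is 2, 7, 9, 16, 25, 41, which is Fibonacci-style (each term is the sum of the two before it).
Track C is 43, 45, 47, 49, 51, 53, which is arithmetic with common difference +2.
Track D is 27, 64, 125, 216, 343, 512, which is the cubes 3³, 4³, 5³, ….
Position 32 falls in track D as its term 8, giving 1000.

1000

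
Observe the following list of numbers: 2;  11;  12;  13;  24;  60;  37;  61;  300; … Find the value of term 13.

257

Positions follow the repeating pattern AAB; grouping by letter gives 2 tracks.
Track A: 2, 11, 13, 24, 37, 61. A Fibonacci-like recurrence a_n = a_{n-1} + a_{n-2}.
Track B: 12, 60, 300. Multiplying by 5 each time.
Position 13 falls in track A as its term 9, giving 257.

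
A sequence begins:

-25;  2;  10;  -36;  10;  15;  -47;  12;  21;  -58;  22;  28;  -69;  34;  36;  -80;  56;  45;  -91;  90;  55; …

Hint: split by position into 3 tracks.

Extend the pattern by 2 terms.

Taking every 3rd term gives 3 separate tracks.
Subsequence A is -25, -36, -47, -58, -69, -80, -91, which is subtracting 11 each time.
Subsequence B is 2, 10, 12, 22, 34, 56, 90, which is each term equals the sum of the previous two.
Subsequence C is 10, 15, 21, 28, 36, 45, 55, which is the triangular numbers T_4, T_5, ….
Position 22 → subsequence A, term 8 = -102.
Position 23 → subsequence B, term 8 = 146.

-102, 146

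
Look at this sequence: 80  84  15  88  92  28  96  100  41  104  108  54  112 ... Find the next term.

116

The slot pattern repeats as AAB (period 3), so there are 2 interleaved tracks.
Stream A = 80, 84, 88, 92, 96, 100, 104, 108, 112: adding 4 each time.
Stream B = 15, 28, 41, 54: arithmetic, step +13.
Position 14 → stream A, term 10 = 116.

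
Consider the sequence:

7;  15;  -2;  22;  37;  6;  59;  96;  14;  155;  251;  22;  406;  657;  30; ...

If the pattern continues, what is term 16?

1063

The slot pattern repeats as AAB (period 3), so there are 2 interleaved tracks.
Track A is 7, 15, 22, 37, 59, 96, 155, 251, 406, 657, which is a Fibonacci-like recurrence a_n = a_{n-1} + a_{n-2}.
Track B is -2, 6, 14, 22, 30, which is arithmetic, step +8.
Position 16 → track A, term 11 = 1063.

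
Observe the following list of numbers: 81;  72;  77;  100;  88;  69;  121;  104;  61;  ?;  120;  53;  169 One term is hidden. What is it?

144

Taking every 3rd term gives 3 separate tracks.
Stream A: 81, 100, 121, ?, 169 (perfect squares starting at 9²).
Stream B: 72, 88, 104, 120 (arithmetic with common difference +16).
Stream C: 77, 69, 61, 53 (arithmetic with common difference −8).
Stream A's pattern makes the blank 144.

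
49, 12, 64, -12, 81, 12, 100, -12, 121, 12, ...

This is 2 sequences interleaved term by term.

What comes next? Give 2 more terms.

Taking every 2nd term gives 2 separate tracks.
Track A: 49, 64, 81, 100, 121 — the squares 7², 8², 9², ….
Track B: 12, -12, 12, -12, 12 — the oscillation 12·(−1)^(n+1).
The 11th slot belongs to track A; its 6th term is 144.
Position 12 falls in track B as its term 6, giving -12.

144, -12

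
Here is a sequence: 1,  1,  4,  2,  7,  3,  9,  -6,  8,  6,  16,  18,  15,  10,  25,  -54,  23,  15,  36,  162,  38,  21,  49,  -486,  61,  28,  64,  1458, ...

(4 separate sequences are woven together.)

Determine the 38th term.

55

Split by position mod 4 into 4 tracks.
Track A: 1, 7, 8, 15, 23, 38, 61 (each term equals the sum of the previous two).
Track B: 1, 3, 6, 10, 15, 21, 28 (triangular numbers n(n+1)/2 for n = 1, 2, …).
Track C: 4, 9, 16, 25, 36, 49, 64 (perfect squares starting at 2²).
Track D: 2, -6, 18, -54, 162, -486, 1458 (geometric, ×-3 each step).
Position 38 falls in track B as its term 10, giving 55.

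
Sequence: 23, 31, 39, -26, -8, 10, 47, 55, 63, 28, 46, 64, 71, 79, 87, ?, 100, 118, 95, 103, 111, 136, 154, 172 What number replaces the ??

82

The slot pattern repeats as AAABBB (period 6), so there are 2 interleaved tracks.
Stream A: 23, 31, 39, 47, 55, 63, 71, 79, 87, 95, 103, 111 (arithmetic with common difference +8).
Stream B: -26, -8, 10, 28, 46, 64, ?, 100, 118, 136, 154, 172 (linear: a_n = -44 + 18·n).
Stream B's pattern makes the blank 82.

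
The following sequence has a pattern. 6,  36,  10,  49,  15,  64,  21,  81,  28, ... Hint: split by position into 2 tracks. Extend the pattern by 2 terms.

100, 36

Taking every 2nd term gives 2 separate tracks.
Track A: 6, 10, 15, 21, 28 (triangular numbers starting at T_3).
Track B: 36, 49, 64, 81 (consecutive squares n² from n = 6).
Position 10 falls in track B as its term 5, giving 100.
Term 11 comes from track A (its 6th entry): 36.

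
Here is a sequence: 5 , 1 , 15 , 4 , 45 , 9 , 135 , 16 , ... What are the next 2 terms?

405, 25

Odd-indexed and even-indexed terms follow separate rules.
Stream A: 5, 15, 45, 135 (geometric with ratio 3).
Stream B: 1, 4, 9, 16 (consecutive squares n² from n = 1).
Position 9 → stream A, term 5 = 405.
Position 10 → stream B, term 5 = 25.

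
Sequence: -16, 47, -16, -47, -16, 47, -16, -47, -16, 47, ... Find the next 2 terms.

Split by position mod 2 into 2 tracks.
Track A: -16, -16, -16, -16, -16. Always -16.
Track B: 47, -47, 47, -47, 47. Alternating ±47.
Position 11 → track A, term 6 = -16.
Position 12 → track B, term 6 = -47.

-16, -47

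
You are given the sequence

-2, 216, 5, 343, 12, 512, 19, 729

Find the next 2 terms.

26, 1000

The terms cycle through 2 interleaved subsequences.
Subsequence A: -2, 5, 12, 19. Linear: a_n = -9 + 7·n.
Subsequence B: 216, 343, 512, 729. The cubes 6³, 7³, 8³, ….
Position 9 → subsequence A, term 5 = 26.
Position 10 falls in subsequence B as its term 5, giving 1000.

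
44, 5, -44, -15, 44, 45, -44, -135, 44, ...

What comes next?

Taking every 2nd term gives 2 separate tracks.
Track A: 44, -44, 44, -44, 44. The oscillation 44·(−1)^(n+1).
Track B: 5, -15, 45, -135. A geometric progression (common ratio -3).
Position 10 → track B, term 5 = 405.

405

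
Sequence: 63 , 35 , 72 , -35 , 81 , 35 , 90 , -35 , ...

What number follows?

99

Split by position mod 2 into 2 tracks.
Track A = 63, 72, 81, 90: arithmetic with common difference +9.
Track B = 35, -35, 35, -35: alternating ±35.
Position 9 falls in track A as its term 5, giving 99.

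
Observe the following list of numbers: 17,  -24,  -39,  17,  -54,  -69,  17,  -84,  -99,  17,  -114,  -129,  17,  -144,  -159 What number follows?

17

The slot pattern repeats as ABB (period 3), so there are 2 interleaved tracks.
Track A is 17, 17, 17, 17, 17, which is the constant sequence 17.
Track B is -24, -39, -54, -69, -84, -99, -114, -129, -144, -159, which is linear: a_n = -9 − 15·n.
Position 16 → track A, term 6 = 17.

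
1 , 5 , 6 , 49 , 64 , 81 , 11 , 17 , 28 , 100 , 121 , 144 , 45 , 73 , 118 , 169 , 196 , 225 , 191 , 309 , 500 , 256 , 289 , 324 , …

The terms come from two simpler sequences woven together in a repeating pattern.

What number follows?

809

The slot pattern repeats as AAABBB (period 6), so there are 2 interleaved tracks.
Subsequence A: 1, 5, 6, 11, 17, 28, 45, 73, 118, 191, 309, 500 — a Fibonacci-like recurrence a_n = a_{n-1} + a_{n-2}.
Subsequence B: 49, 64, 81, 100, 121, 144, 169, 196, 225, 256, 289, 324 — consecutive squares n² from n = 7.
Term 25 comes from subsequence A (its 13th entry): 809.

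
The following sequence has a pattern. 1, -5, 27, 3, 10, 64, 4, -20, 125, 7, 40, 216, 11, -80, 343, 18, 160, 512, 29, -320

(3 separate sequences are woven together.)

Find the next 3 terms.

The terms cycle through 3 interleaved subsequences.
Track A: 1, 3, 4, 7, 11, 18, 29 (Fibonacci-style (each term is the sum of the two before it)).
Track B: -5, 10, -20, 40, -80, 160, -320 (multiplying by -2 each time).
Track C: 27, 64, 125, 216, 343, 512 (consecutive cubes n³ from n = 3).
Term 21 comes from track C (its 7th entry): 729.
Term 22 comes from track A (its 8th entry): 47.
Term 23 comes from track B (its 8th entry): 640.

729, 47, 640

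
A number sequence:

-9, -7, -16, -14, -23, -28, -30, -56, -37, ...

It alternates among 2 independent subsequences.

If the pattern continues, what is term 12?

Odd-indexed and even-indexed terms follow separate rules.
Track A is -9, -16, -23, -30, -37, which is arithmetic, step −7.
Track B is -7, -14, -28, -56, which is multiplying by 2 each time.
The 12th slot belongs to track B; its 6th term is -224.

-224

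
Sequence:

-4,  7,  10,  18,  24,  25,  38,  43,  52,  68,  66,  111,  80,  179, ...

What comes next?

94

Positions 1, 3, 5, … form one subsequence and positions 2, 4, 6, … form another.
Subsequence A: -4, 10, 24, 38, 52, 66, 80. Arithmetic, step +14.
Subsequence B: 7, 18, 25, 43, 68, 111, 179. A Fibonacci-like recurrence a_n = a_{n-1} + a_{n-2}.
Position 15 falls in subsequence A as its term 8, giving 94.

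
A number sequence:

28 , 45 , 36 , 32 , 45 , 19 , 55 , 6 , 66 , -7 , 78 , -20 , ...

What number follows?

The terms cycle through 2 interleaved subsequences.
Subsequence A: 28, 36, 45, 55, 66, 78 — the triangular numbers T_7, T_8, ….
Subsequence B: 45, 32, 19, 6, -7, -20 — linear: a_n = 58 − 13·n.
Term 13 comes from subsequence A (its 7th entry): 91.

91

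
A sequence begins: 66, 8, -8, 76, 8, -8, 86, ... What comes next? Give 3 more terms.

8, -8, 96

The slot pattern repeats as ABB (period 3), so there are 2 interleaved tracks.
Stream A: 66, 76, 86. Arithmetic with common difference +10.
Stream B: 8, -8, 8, -8. Oscillating between 8 and -8.
Position 8 falls in stream B as its term 5, giving 8.
The 9th slot belongs to stream B; its 6th term is -8.
Term 10 comes from stream A (its 4th entry): 96.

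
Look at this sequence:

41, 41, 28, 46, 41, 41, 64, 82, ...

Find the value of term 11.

Reading positions in blocks of 4 reveals the pattern AABB — 2 tracks woven together.
Stream A: 41, 41, 41, 41 (the constant sequence 41).
Stream B: 28, 46, 64, 82 (linear: a_n = 10 + 18·n).
Position 11 falls in stream B as its term 5, giving 100.

100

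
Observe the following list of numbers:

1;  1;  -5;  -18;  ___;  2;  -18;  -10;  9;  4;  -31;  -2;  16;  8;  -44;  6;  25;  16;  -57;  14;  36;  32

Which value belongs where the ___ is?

4

The terms cycle through 4 interleaved subsequences.
Subsequence A = 1, ?, 9, 16, 25, 36: consecutive squares n² from n = 1.
Subsequence B = 1, 2, 4, 8, 16, 32: powers 2^0, 2^1, 2^2, ….
Subsequence C = -5, -18, -31, -44, -57: subtracting 13 each time.
Subsequence D = -18, -10, -2, 6, 14: arithmetic, step +8.
So the missing entry in subsequence A is 4.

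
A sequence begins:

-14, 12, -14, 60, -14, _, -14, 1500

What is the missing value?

300

The terms cycle through 2 interleaved subsequences.
Track A is -14, -14, -14, -14, which is the constant sequence -14.
Track B is 12, 60, ?, 1500, which is geometric, ×5 each step.
Filling track B at index 3 by its rule yields 300.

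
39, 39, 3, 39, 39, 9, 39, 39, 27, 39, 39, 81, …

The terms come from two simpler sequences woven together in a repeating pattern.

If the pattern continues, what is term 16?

Positions follow the repeating pattern AAB; grouping by letter gives 2 tracks.
Subsequence A: 39, 39, 39, 39, 39, 39, 39, 39 (constant 39).
Subsequence B: 3, 9, 27, 81 (powers of 3).
Term 16 comes from subsequence A (its 11th entry): 39.

39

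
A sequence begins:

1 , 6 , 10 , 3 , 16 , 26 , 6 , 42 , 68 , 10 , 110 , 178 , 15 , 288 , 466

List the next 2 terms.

The slot pattern repeats as ABB (period 3), so there are 2 interleaved tracks.
Stream A: 1, 3, 6, 10, 15 — the triangular numbers T_1, T_2, ….
Stream B: 6, 10, 16, 26, 42, 68, 110, 178, 288, 466 — each term equals the sum of the previous two.
The 16th slot belongs to stream A; its 6th term is 21.
Term 17 comes from stream B (its 11th entry): 754.

21, 754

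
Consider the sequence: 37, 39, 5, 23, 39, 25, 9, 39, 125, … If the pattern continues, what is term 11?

39

Split by position mod 3: positions 1, 4, 7, … form one track, and each other residue class forms its own.
Track A: 37, 23, 9 — subtracting 14 each time.
Track B: 39, 39, 39 — the constant sequence 39.
Track C: 5, 25, 125 — powers 5^1, 5^2, 5^3, ….
The 11th slot belongs to track B; its 4th term is 39.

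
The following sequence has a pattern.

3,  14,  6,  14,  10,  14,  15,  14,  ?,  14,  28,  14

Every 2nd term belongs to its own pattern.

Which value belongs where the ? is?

21

The terms cycle through 2 interleaved subsequences.
Track A: 3, 6, 10, 15, ?, 28. Triangular numbers starting at T_2.
Track B: 14, 14, 14, 14, 14, 14. Constant 14.
Track A's pattern makes the blank 21.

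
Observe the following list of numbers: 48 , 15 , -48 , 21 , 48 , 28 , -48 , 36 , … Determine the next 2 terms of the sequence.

48, 45

Odd-indexed and even-indexed terms follow separate rules.
Stream A = 48, -48, 48, -48: oscillating between 48 and -48.
Stream B = 15, 21, 28, 36: triangular numbers starting at T_5.
Term 9 comes from stream A (its 5th entry): 48.
The 10th slot belongs to stream B; its 5th term is 45.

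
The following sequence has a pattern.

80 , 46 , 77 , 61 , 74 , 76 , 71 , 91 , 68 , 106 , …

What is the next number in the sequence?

The terms cycle through 2 interleaved subsequences.
Subsequence A is 80, 77, 74, 71, 68, which is linear: a_n = 83 − 3·n.
Subsequence B is 46, 61, 76, 91, 106, which is linear: a_n = 31 + 15·n.
The 11th slot belongs to subsequence A; its 6th term is 65.

65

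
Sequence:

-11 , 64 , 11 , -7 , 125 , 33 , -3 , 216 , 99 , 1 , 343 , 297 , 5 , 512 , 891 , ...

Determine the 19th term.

The terms cycle through 3 interleaved subsequences.
Track A: -11, -7, -3, 1, 5. Arithmetic, step +4.
Track B: 64, 125, 216, 343, 512. The cubes 4³, 5³, 6³, ….
Track C: 11, 33, 99, 297, 891. Geometric, ×3 each step.
Position 19 → track A, term 7 = 13.

13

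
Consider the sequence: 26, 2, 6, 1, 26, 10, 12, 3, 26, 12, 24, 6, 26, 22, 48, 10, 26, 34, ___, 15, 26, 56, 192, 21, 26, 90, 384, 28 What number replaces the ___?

Taking every 4th term gives 4 separate tracks.
Subsequence A = 26, 26, 26, 26, 26, 26, 26: constant 26.
Subsequence B = 2, 10, 12, 22, 34, 56, 90: Fibonacci-style (each term is the sum of the two before it).
Subsequence C = 6, 12, 24, 48, ?, 192, 384: a geometric progression (common ratio 2).
Subsequence D = 1, 3, 6, 10, 15, 21, 28: triangular numbers starting at T_1.
Subsequence C's pattern makes the blank 96.

96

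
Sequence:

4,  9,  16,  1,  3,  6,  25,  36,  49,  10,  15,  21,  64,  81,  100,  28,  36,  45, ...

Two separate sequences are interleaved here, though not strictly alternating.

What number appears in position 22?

55

Positions follow the repeating pattern AAABBB; grouping by letter gives 2 tracks.
Track A: 4, 9, 16, 25, 36, 49, 64, 81, 100 — perfect squares starting at 2².
Track B: 1, 3, 6, 10, 15, 21, 28, 36, 45 — triangular numbers starting at T_1.
The 22nd slot belongs to track B; its 10th term is 55.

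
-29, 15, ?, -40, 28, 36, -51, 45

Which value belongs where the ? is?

Reading positions in blocks of 3 reveals the pattern ABB — 2 tracks woven together.
Stream A is -29, -40, -51, which is arithmetic with common difference −11.
Stream B is 15, ?, 28, 36, 45, which is triangular numbers starting at T_5.
Filling stream B at index 2 by its rule yields 21.

21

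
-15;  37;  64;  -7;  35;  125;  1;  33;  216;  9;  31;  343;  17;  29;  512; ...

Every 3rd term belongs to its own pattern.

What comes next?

25

Taking every 3rd term gives 3 separate tracks.
Track A: -15, -7, 1, 9, 17. Adding 8 each time.
Track B: 37, 35, 33, 31, 29. Subtracting 2 each time.
Track C: 64, 125, 216, 343, 512. The cubes 4³, 5³, 6³, ….
The 16th slot belongs to track A; its 6th term is 25.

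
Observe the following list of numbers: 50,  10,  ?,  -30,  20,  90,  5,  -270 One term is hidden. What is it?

35

Split by position mod 2 into 2 tracks.
Track A: 50, ?, 20, 5 (arithmetic, step −15).
Track B: 10, -30, 90, -270 (geometric, ×-3 each step).
The gap is track A's term 2; the rule gives 35.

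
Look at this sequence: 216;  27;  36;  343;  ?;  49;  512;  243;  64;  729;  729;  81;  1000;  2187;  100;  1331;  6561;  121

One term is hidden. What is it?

81

Read the sequence 3 terms at a time; column i is its own pattern.
Track A is 216, 343, 512, 729, 1000, 1331, which is perfect cubes starting at 6³.
Track B is 27, ?, 243, 729, 2187, 6561, which is powers of 3.
Track C is 36, 49, 64, 81, 100, 121, which is perfect squares starting at 6².
Filling track B at index 2 by its rule yields 81.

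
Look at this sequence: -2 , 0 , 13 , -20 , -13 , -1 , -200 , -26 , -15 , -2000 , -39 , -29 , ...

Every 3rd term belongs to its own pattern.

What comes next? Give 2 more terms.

-20000, -52

Taking every 3rd term gives 3 separate tracks.
Subsequence A: -2, -20, -200, -2000. Multiplying by 10 each time.
Subsequence B: 0, -13, -26, -39. Subtracting 13 each time.
Subsequence C: 13, -1, -15, -29. Linear: a_n = 27 − 14·n.
Term 13 comes from subsequence A (its 5th entry): -20000.
Position 14 → subsequence B, term 5 = -52.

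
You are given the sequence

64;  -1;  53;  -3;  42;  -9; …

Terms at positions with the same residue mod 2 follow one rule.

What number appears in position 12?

-243

Taking every 2nd term gives 2 separate tracks.
Track A: 64, 53, 42 — subtracting 11 each time.
Track B: -1, -3, -9 — a geometric progression (common ratio 3).
Term 12 comes from track B (its 6th entry): -243.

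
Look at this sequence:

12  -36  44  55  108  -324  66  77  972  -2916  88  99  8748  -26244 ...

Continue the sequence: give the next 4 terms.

110, 121, 78732, -236196

The slot pattern repeats as AABB (period 4), so there are 2 interleaved tracks.
Track A: 12, -36, 108, -324, 972, -2916, 8748, -26244. Geometric, ×-3 each step.
Track B: 44, 55, 66, 77, 88, 99. Arithmetic with common difference +11.
Term 15 comes from track B (its 7th entry): 110.
Position 16 → track B, term 8 = 121.
Position 17 → track A, term 9 = 78732.
The 18th slot belongs to track A; its 10th term is -236196.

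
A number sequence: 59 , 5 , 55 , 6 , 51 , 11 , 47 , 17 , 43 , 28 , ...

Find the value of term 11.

39

Taking every 2nd term gives 2 separate tracks.
Track A: 59, 55, 51, 47, 43 (arithmetic with common difference −4).
Track B: 5, 6, 11, 17, 28 (a Fibonacci-like recurrence a_n = a_{n-1} + a_{n-2}).
Position 11 → track A, term 6 = 39.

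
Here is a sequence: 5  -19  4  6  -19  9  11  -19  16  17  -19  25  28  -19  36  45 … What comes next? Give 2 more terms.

-19, 49

Split by position mod 3: positions 1, 4, 7, … form one track, and each other residue class forms its own.
Subsequence A: 5, 6, 11, 17, 28, 45 (Fibonacci-style (each term is the sum of the two before it)).
Subsequence B: -19, -19, -19, -19, -19 (always -19).
Subsequence C: 4, 9, 16, 25, 36 (the squares 2², 3², 4², …).
Position 17 falls in subsequence B as its term 6, giving -19.
The 18th slot belongs to subsequence C; its 6th term is 49.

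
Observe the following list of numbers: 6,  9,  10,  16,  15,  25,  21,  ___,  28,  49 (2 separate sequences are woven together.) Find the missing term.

Positions 1, 3, 5, … form one subsequence and positions 2, 4, 6, … form another.
Track A: 6, 10, 15, 21, 28. The triangular numbers T_3, T_4, ….
Track B: 9, 16, 25, ?, 49. Perfect squares starting at 3².
The gap is track B's term 4; the rule gives 36.

36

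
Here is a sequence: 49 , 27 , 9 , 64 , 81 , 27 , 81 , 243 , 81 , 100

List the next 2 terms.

Split by position mod 3 into 3 tracks.
Track A = 49, 64, 81, 100: consecutive squares n² from n = 7.
Track B = 27, 81, 243: powers 3^3, 3^4, 3^5, ….
Track C = 9, 27, 81: geometric with ratio 3.
Position 11 falls in track B as its term 4, giving 729.
Term 12 comes from track C (its 4th entry): 243.

729, 243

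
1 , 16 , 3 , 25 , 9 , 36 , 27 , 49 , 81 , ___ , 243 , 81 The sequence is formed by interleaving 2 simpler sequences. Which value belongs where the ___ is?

64

Split by position mod 2 into 2 tracks.
Track A: 1, 3, 9, 27, 81, 243 — powers 3^0, 3^1, 3^2, ….
Track B: 16, 25, 36, 49, ?, 81 — consecutive squares n² from n = 4.
Track B's pattern makes the blank 64.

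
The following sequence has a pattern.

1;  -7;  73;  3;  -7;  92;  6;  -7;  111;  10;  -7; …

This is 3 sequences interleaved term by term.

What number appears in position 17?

-7

Split by position mod 3 into 3 tracks.
Subsequence A: 1, 3, 6, 10 (triangular numbers n(n+1)/2 for n = 1, 2, …).
Subsequence B: -7, -7, -7, -7 (the constant sequence -7).
Subsequence C: 73, 92, 111 (arithmetic, step +19).
The 17th slot belongs to subsequence B; its 6th term is -7.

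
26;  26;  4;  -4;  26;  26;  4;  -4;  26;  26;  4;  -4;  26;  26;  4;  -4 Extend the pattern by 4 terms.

26, 26, 4, -4

Reading positions in blocks of 4 reveals the pattern AABB — 2 tracks woven together.
Subsequence A: 26, 26, 26, 26, 26, 26, 26, 26 — the constant sequence 26.
Subsequence B: 4, -4, 4, -4, 4, -4, 4, -4 — oscillating between 4 and -4.
Term 17 comes from subsequence A (its 9th entry): 26.
Position 18 → subsequence A, term 10 = 26.
Position 19 falls in subsequence B as its term 9, giving 4.
Position 20 → subsequence B, term 10 = -4.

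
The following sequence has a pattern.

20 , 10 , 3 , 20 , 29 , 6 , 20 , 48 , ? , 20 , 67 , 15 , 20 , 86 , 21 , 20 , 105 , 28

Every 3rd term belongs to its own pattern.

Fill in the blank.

10

Split by position mod 3: positions 1, 4, 7, … form one track, and each other residue class forms its own.
Subsequence A: 20, 20, 20, 20, 20, 20 — the constant sequence 20.
Subsequence B: 10, 29, 48, 67, 86, 105 — arithmetic, step +19.
Subsequence C: 3, 6, ?, 15, 21, 28 — triangular numbers n(n+1)/2 for n = 2, 3, ….
Subsequence C's pattern makes the blank 10.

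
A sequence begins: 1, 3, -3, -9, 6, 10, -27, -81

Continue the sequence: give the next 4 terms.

Positions follow the repeating pattern AABB; grouping by letter gives 2 tracks.
Track A is 1, 3, 6, 10, which is the triangular numbers T_1, T_2, ….
Track B is -3, -9, -27, -81, which is multiplying by 3 each time.
Term 9 comes from track A (its 5th entry): 15.
Position 10 falls in track A as its term 6, giving 21.
Position 11 → track B, term 5 = -243.
Position 12 → track B, term 6 = -729.

15, 21, -243, -729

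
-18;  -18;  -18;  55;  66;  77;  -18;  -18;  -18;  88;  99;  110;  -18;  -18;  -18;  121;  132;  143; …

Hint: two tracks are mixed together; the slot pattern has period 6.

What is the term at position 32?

-18

Reading positions in blocks of 6 reveals the pattern AAABBB — 2 tracks woven together.
Track A: -18, -18, -18, -18, -18, -18, -18, -18, -18 (constant -18).
Track B: 55, 66, 77, 88, 99, 110, 121, 132, 143 (adding 11 each time).
Position 32 → track A, term 17 = -18.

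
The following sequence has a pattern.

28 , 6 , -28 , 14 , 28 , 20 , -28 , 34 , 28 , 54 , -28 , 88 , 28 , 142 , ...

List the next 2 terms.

-28, 230

Odd-indexed and even-indexed terms follow separate rules.
Stream A: 28, -28, 28, -28, 28, -28, 28. Alternating ±28.
Stream B: 6, 14, 20, 34, 54, 88, 142. Each term equals the sum of the previous two.
Position 15 falls in stream A as its term 8, giving -28.
Position 16 falls in stream B as its term 8, giving 230.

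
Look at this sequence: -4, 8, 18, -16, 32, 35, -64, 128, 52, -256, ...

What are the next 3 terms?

512, 69, -1024

The slot pattern repeats as AAB (period 3), so there are 2 interleaved tracks.
Track A: -4, 8, -16, 32, -64, 128, -256 — geometric, ×-2 each step.
Track B: 18, 35, 52 — linear: a_n = 1 + 17·n.
The 11th slot belongs to track A; its 8th term is 512.
Term 12 comes from track B (its 4th entry): 69.
Position 13 falls in track A as its term 9, giving -1024.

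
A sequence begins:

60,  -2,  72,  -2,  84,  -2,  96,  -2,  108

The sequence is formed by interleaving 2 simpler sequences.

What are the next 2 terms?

Taking every 2nd term gives 2 separate tracks.
Track A = 60, 72, 84, 96, 108: arithmetic with common difference +12.
Track B = -2, -2, -2, -2: always -2.
The 10th slot belongs to track B; its 5th term is -2.
Position 11 falls in track A as its term 6, giving 120.

-2, 120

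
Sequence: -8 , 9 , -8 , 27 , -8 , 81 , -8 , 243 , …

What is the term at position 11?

-8

Odd-indexed and even-indexed terms follow separate rules.
Track A is -8, -8, -8, -8, which is constant -8.
Track B is 9, 27, 81, 243, which is powers of 3.
Position 11 falls in track A as its term 6, giving -8.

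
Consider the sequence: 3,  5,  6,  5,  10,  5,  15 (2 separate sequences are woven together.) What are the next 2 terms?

Positions 1, 3, 5, … form one subsequence and positions 2, 4, 6, … form another.
Stream A = 3, 6, 10, 15: triangular numbers starting at T_2.
Stream B = 5, 5, 5: the constant sequence 5.
Term 8 comes from stream B (its 4th entry): 5.
Position 9 → stream A, term 5 = 21.

5, 21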